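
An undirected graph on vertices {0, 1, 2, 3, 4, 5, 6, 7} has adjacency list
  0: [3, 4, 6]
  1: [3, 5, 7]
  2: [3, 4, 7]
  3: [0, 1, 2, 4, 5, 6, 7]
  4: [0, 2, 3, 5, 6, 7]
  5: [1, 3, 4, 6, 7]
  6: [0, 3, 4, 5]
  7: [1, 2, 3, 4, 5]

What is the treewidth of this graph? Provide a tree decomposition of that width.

Treewidth 3.
One such decomposition:
Bags: B1 = {1, 3, 5, 7}  B2 = {3, 4, 5, 7}  B3 = {3, 4, 5, 6}  B4 = {2, 3, 4, 7}  B5 = {0, 3, 4, 6}
Tree: B1–B2, B2–B3, B2–B4, B3–B5

Every bag has size at most 4, so the width is 4 − 1 = 3 and tw(G) ≤ 3. On the other hand G contains the 4-clique {1, 3, 5, 7}. A clique must lie in a single bag of any decomposition, so no decomposition can have width below 3. The upper and lower bounds meet at 3, so that is the treewidth.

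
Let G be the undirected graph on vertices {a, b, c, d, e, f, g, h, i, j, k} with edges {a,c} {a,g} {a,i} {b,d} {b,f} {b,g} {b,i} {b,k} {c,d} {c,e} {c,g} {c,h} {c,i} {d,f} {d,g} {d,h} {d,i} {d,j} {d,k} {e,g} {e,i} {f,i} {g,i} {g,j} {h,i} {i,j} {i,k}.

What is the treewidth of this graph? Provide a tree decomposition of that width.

Treewidth 3.
Bags: B1 = {c, d, g, i}  B2 = {b, d, g, i}  B3 = {b, d, i, k}  B4 = {c, e, g, i}  B5 = {b, d, f, i}  B6 = {c, d, h, i}  B7 = {a, c, g, i}  B8 = {d, g, i, j}
Tree: B1–B2, B2–B3, B1–B4, B2–B5, B1–B6, B4–B7, B1–B8

Each bag holds 4 vertices, so the decomposition has width 3, which upper-bounds the treewidth. For the lower bound, the 4 vertices {d, g, i, j} are pairwise adjacent, and any tree decomposition puts a clique entirely inside one bag — forcing width ≥ 3. Combining the bounds, tw(G) = 3.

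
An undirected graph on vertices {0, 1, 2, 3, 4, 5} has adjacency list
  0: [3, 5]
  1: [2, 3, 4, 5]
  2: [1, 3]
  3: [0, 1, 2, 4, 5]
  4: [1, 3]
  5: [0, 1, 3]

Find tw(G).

A width-2 tree decomposition is:
Bags: B1 = {0, 3, 5}  B2 = {1, 3, 5}  B3 = {1, 2, 3}  B4 = {1, 3, 4}
Tree: B1–B2, B2–B3, B3–B4
The largest bag has 3 vertices, giving width 2; this decomposition certifies tw(G) ≤ 2. Conversely, {0, 3, 5} is a clique of size 3, and the vertices of any clique must share a bag in every tree decomposition; so some bag has ≥ 3 vertices and tw(G) ≥ 2. The upper and lower bounds meet at 2, so that is the treewidth.

2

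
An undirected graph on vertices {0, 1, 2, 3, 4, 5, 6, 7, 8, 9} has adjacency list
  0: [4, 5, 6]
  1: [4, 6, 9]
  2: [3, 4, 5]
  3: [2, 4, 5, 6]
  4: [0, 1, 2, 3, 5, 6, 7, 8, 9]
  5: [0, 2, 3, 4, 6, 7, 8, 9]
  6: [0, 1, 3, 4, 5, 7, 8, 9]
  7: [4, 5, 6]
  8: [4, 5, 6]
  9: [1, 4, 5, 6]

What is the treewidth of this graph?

3

A width-3 tree decomposition is:
Bags: B1 = {4, 5, 6, 8}  B2 = {0, 4, 5, 6}  B3 = {4, 5, 6, 9}  B4 = {4, 5, 6, 7}  B5 = {3, 4, 5, 6}  B6 = {2, 3, 4, 5}  B7 = {1, 4, 6, 9}
Tree: B1–B2, B2–B3, B2–B4, B3–B5, B5–B6, B3–B7
Every bag has size at most 4, so the width is 4 − 1 = 3 and tw(G) ≤ 3. For the lower bound, the 4 vertices {1, 4, 6, 9} are pairwise adjacent, and any tree decomposition puts a clique entirely inside one bag — forcing width ≥ 3. Therefore the treewidth is 3.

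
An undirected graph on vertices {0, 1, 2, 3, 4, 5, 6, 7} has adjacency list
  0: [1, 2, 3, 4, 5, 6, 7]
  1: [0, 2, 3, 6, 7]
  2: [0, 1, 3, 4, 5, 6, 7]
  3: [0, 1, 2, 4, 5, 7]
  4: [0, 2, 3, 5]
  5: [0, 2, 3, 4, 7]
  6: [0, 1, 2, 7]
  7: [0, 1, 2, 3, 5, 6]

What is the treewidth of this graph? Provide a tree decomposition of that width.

Treewidth 4.
Bags: B1 = {0, 1, 2, 3, 7}  B2 = {0, 2, 3, 5, 7}  B3 = {0, 1, 2, 6, 7}  B4 = {0, 2, 3, 4, 5}
Tree: B1–B2, B1–B3, B2–B4

The largest bag has 5 vertices, giving width 4; this decomposition certifies tw(G) ≤ 4. On the other hand G contains the 5-clique {0, 1, 2, 3, 7}. A clique must lie in a single bag of any decomposition, so no decomposition can have width below 4. Therefore the treewidth is 4.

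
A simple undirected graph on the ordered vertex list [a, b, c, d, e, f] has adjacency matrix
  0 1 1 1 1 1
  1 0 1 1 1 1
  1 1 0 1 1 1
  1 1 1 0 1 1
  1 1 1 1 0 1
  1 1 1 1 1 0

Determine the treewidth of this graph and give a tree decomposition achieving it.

Treewidth 5.
One such decomposition:
Bags: B1 = {a, b, c, d, e, f}
Tree: (single bag)

With just one bag of size 6, the width is 6 − 1 = 5, so tw(G) ≤ 5. On the other hand G contains the 6-clique {a, b, c, d, e, f}. A clique must lie in a single bag of any decomposition, so no decomposition can have width below 5. Therefore the treewidth is 5.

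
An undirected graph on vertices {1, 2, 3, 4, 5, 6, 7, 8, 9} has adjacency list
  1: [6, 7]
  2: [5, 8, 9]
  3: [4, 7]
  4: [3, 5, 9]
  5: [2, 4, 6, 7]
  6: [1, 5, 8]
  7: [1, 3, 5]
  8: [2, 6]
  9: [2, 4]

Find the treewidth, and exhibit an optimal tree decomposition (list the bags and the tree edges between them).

Treewidth 3.
One optimal decomposition is:
Bags: B1 = {2, 3, 4, 9}  B2 = {2, 3, 4, 5}  B3 = {2, 3, 5, 7}  B4 = {2, 5, 7, 8}  B5 = {5, 6, 7, 8}  B6 = {1, 6, 7, 8}
Tree: B1–B2, B2–B3, B3–B4, B4–B5, B5–B6

The largest bag has 4 vertices, giving width 3; this decomposition certifies tw(G) ≤ 3. For the lower bound: the 4 vertex sets {3,4,9}, {2}, {5}, {1,6,7,8} are disjoint, each induces a connected subgraph, and every pair is joined by at least one edge of G. Contracting each set to a single vertex therefore yields K_{4} as a minor, and since treewidth is minor-monotone, tw(G) ≥ tw(K_{4}) = 3. Therefore the treewidth is 3.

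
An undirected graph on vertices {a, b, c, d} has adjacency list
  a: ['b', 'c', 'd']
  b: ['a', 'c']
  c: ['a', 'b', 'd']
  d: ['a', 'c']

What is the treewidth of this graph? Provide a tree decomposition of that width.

Each bag holds 3 vertices, so the decomposition has width 2, which upper-bounds the treewidth. Conversely, {a, c, d} is a clique of size 3, and the vertices of any clique must share a bag in every tree decomposition; so some bag has ≥ 3 vertices and tw(G) ≥ 2. Therefore the treewidth is 2.

Treewidth 2.
Bags: B1 = {a, c, d}  B2 = {a, b, c}
Tree: B1–B2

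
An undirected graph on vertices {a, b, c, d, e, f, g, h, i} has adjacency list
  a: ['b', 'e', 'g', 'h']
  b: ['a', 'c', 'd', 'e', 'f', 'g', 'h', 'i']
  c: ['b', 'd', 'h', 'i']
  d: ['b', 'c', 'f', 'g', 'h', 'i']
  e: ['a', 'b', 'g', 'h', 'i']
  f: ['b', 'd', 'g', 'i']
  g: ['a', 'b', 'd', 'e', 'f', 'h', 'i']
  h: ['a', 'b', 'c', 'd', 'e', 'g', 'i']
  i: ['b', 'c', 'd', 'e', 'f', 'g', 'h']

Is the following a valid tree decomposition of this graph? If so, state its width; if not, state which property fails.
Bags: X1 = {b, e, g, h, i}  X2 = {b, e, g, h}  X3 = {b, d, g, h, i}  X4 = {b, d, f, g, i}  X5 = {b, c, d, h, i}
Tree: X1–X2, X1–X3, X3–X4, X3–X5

A tree decomposition must satisfy three properties: every vertex lies in some bag; for every edge, both endpoints lie together in some bag; and for every vertex, the bags containing it form a connected subtree. Here vertex a appears in no bag, so the decomposition is invalid.

No — vertex a appears in no bag.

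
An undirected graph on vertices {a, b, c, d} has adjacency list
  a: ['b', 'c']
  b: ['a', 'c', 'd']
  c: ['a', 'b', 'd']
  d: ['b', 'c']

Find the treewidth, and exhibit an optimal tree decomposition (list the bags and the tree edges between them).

Each bag holds 3 vertices, so the decomposition has width 2, which upper-bounds the treewidth. On the other hand G contains the 3-clique {b, c, d}. A clique must lie in a single bag of any decomposition, so no decomposition can have width below 2. Therefore the treewidth is 2.

Treewidth 2.
One such decomposition:
Bags: B1 = {a, b, c}  B2 = {b, c, d}
Tree: B1–B2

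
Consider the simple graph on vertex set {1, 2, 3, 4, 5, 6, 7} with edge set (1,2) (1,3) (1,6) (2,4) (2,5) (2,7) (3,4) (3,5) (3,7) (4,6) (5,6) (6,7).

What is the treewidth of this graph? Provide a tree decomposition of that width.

The largest bag has 4 vertices, giving width 3; this decomposition certifies tw(G) ≤ 3. For the lower bound: the 4 vertex sets {2,4}, {3,7}, {6}, {5} are disjoint, each induces a connected subgraph, and every pair is joined by at least one edge of G. Contracting each set to a single vertex therefore yields K_{4} as a minor, and since treewidth is minor-monotone, tw(G) ≥ tw(K_{4}) = 3. Hence tw(G) = 3 exactly.

Treewidth 3.
One such decomposition:
Bags: B1 = {2, 3, 4, 6}  B2 = {2, 3, 6, 7}  B3 = {2, 3, 5, 6}  B4 = {1, 2, 3, 6}
Tree: B1–B2, B2–B3, B3–B4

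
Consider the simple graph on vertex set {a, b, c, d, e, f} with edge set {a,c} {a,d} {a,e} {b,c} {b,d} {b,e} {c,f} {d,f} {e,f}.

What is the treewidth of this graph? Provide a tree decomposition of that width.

Treewidth 3.
One such decomposition:
Bags: B1 = {a, c, d, e}  B2 = {b, c, d, e}  B3 = {c, d, e, f}
Tree: B1–B2, B2–B3

The largest bag has 4 vertices, giving width 3; this decomposition certifies tw(G) ≤ 3. For the lower bound: the 4 vertex sets {a,e}, {b,c}, {d}, {f} are disjoint, each induces a connected subgraph, and every pair is joined by at least one edge of G. Contracting each set to a single vertex therefore yields K_{4} as a minor, and since treewidth is minor-monotone, tw(G) ≥ tw(K_{4}) = 3. Therefore the treewidth is 3.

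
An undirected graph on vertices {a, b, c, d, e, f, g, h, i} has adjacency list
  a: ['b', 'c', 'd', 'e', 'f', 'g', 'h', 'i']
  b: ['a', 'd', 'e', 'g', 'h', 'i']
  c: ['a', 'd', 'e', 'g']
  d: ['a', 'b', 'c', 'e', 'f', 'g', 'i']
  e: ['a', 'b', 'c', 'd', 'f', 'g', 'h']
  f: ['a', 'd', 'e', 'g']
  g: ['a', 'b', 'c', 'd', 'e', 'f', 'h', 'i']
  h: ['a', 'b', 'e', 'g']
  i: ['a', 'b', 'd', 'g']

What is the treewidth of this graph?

A width-4 tree decomposition is:
Bags: B1 = {a, d, e, f, g}  B2 = {a, b, d, e, g}  B3 = {a, c, d, e, g}  B4 = {a, b, e, g, h}  B5 = {a, b, d, g, i}
Tree: B1–B2, B2–B3, B2–B4, B2–B5
The largest bag has 5 vertices, giving width 4; this decomposition certifies tw(G) ≤ 4. On the other hand G contains the 5-clique {a, c, d, e, g}. A clique must lie in a single bag of any decomposition, so no decomposition can have width below 4. Therefore the treewidth is 4.

4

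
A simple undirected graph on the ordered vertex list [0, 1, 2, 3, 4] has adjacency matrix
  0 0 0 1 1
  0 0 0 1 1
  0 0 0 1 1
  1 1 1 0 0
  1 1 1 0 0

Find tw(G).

A width-2 tree decomposition is:
Bags: B1 = {2, 3, 4}  B2 = {0, 3, 4}  B3 = {1, 3, 4}
Tree: B1–B2, B2–B3
Every bag has size at most 3, so the width is 3 − 1 = 2 and tw(G) ≤ 2. For the lower bound, G contains the cycle 2–3–0–4–2, so G is not a forest; only forests have treewidth ≤ 1, hence tw(G) ≥ 2. Therefore the treewidth is 2.

2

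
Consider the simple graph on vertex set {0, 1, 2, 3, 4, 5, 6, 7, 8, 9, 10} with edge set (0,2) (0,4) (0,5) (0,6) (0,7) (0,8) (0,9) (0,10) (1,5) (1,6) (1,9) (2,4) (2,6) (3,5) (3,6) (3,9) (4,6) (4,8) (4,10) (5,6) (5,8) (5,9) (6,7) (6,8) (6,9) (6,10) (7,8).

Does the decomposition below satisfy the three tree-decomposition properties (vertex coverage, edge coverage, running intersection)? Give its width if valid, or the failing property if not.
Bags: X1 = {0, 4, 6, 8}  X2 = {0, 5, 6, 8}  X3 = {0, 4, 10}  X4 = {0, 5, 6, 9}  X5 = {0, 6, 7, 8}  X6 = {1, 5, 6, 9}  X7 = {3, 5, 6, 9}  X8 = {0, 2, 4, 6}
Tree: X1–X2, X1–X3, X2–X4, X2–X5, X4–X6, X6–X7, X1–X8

No — edge (6,10) lies in no bag.

A tree decomposition must satisfy three properties: every vertex lies in some bag; for every edge, both endpoints lie together in some bag; and for every vertex, the bags containing it form a connected subtree. Here edge (6,10) lies in no bag, so the decomposition is invalid.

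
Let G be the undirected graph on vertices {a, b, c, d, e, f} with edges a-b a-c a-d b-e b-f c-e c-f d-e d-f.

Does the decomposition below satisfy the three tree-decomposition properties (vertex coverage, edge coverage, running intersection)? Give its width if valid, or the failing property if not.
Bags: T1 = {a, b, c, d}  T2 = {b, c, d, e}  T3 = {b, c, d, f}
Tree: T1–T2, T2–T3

Yes; width 3.

Checking the three conditions: (i) the bags cover all of {a, b, c, d, e, f}; (ii) for each edge, some bag contains both endpoints; (iii) the bags containing any fixed vertex form a subtree. All hold, so the decomposition is valid with width 4 − 1 = 3.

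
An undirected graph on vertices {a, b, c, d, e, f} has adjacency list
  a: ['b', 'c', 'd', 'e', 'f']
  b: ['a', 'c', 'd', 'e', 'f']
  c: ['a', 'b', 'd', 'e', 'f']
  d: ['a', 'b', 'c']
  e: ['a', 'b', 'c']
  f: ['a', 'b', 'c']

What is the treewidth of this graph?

3

A width-3 tree decomposition is:
Bags: B1 = {a, b, c, d}  B2 = {a, b, c, e}  B3 = {a, b, c, f}
Tree: B1–B2, B2–B3
The largest bag has 4 vertices, giving width 3; this decomposition certifies tw(G) ≤ 3. On the other hand G contains the 4-clique {a, b, c, d}. A clique must lie in a single bag of any decomposition, so no decomposition can have width below 3. Hence tw(G) = 3 exactly.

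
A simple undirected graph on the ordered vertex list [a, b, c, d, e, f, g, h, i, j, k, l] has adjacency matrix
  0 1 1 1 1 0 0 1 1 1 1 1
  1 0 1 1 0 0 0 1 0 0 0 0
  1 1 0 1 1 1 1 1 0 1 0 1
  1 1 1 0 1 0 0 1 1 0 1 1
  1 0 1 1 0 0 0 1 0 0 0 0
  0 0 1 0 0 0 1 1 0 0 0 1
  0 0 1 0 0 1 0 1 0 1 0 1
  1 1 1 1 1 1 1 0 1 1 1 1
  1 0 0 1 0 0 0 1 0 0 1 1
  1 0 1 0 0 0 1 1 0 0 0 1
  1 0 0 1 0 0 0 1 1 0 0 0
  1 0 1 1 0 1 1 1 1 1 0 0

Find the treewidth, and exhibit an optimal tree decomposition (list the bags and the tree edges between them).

Treewidth 4.
One optimal decomposition is:
Bags: B1 = {a, c, d, h, l}  B2 = {a, b, c, d, h}  B3 = {a, c, h, j, l}  B4 = {a, d, h, i, l}  B5 = {c, g, h, j, l}  B6 = {a, c, d, e, h}  B7 = {a, d, h, i, k}  B8 = {c, f, g, h, l}
Tree: B1–B2, B1–B3, B1–B4, B3–B5, B1–B6, B4–B7, B5–B8

The largest bag has 5 vertices, giving width 4; this decomposition certifies tw(G) ≤ 4. Conversely, {c, g, h, j, l} is a clique of size 5, and the vertices of any clique must share a bag in every tree decomposition; so some bag has ≥ 5 vertices and tw(G) ≥ 4. The upper and lower bounds meet at 4, so that is the treewidth.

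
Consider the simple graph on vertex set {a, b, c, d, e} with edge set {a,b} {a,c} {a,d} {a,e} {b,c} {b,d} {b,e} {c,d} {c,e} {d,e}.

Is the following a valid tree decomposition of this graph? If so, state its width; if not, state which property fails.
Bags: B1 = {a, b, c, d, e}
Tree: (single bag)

Checking the three conditions: (i) the bags cover all of {a, b, c, d, e}; (ii) for each edge, some bag contains both endpoints; (iii) the bags containing any fixed vertex form a subtree. All hold, so the decomposition is valid with width 5 − 1 = 4.

Yes; width 4.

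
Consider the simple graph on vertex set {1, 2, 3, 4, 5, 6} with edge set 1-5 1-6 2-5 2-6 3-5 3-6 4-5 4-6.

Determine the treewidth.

A width-2 tree decomposition is:
Bags: B1 = {2, 5, 6}  B2 = {3, 5, 6}  B3 = {1, 5, 6}  B4 = {4, 5, 6}
Tree: B1–B2, B2–B3, B3–B4
The largest bag has 3 vertices, giving width 2; this decomposition certifies tw(G) ≤ 2. The edges 2–5–3–6–2 form a cycle, so G is not a tree and its treewidth is at least 2. Combining the bounds, tw(G) = 2.

2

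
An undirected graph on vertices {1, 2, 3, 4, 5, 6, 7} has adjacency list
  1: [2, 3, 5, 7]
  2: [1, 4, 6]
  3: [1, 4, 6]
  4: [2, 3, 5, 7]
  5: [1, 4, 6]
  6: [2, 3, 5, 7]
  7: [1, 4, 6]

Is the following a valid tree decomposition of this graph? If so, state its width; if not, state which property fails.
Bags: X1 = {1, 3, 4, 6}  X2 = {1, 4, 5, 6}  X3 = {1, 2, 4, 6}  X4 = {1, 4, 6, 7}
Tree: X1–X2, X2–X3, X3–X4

Checking the three conditions: (i) the bags cover all of {1, 2, 3, 4, 5, 6, 7}; (ii) for each edge, some bag contains both endpoints; (iii) the bags containing any fixed vertex form a subtree. All hold, so the decomposition is valid with width 4 − 1 = 3.

Yes; width 3.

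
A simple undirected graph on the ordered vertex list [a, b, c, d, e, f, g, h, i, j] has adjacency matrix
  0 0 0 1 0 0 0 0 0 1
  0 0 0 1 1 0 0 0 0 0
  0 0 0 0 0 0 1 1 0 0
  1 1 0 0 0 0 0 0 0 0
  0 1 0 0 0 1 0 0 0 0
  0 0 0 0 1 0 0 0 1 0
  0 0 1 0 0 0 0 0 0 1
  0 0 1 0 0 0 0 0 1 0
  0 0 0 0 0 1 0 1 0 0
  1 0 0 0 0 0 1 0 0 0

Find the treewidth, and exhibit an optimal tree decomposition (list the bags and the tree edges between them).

The largest bag has 3 vertices, giving width 2; this decomposition certifies tw(G) ≤ 2. Since a–j–g–c–h–i–f–e–b–d–a is a cycle in G, G is not acyclic. Forests are exactly the graphs of treewidth ≤ 1, so tw(G) ≥ 2. The upper and lower bounds meet at 2, so that is the treewidth.

Treewidth 2.
Bags: B1 = {a, g, j}  B2 = {a, c, g}  B3 = {a, c, h}  B4 = {a, h, i}  B5 = {a, f, i}  B6 = {a, e, f}  B7 = {a, b, e}  B8 = {a, b, d}
Tree: B1–B2, B2–B3, B3–B4, B4–B5, B5–B6, B6–B7, B7–B8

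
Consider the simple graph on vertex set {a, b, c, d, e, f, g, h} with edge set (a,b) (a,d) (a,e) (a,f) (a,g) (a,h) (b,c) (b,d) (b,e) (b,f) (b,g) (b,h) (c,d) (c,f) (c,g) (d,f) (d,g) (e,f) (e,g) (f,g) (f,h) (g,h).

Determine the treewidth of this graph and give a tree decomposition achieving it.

Treewidth 4.
One optimal decomposition is:
Bags: B1 = {a, b, f, g, h}  B2 = {a, b, e, f, g}  B3 = {a, b, d, f, g}  B4 = {b, c, d, f, g}
Tree: B1–B2, B1–B3, B3–B4

The largest bag has 5 vertices, giving width 4; this decomposition certifies tw(G) ≤ 4. For the lower bound, the 5 vertices {b, c, d, f, g} are pairwise adjacent, and any tree decomposition puts a clique entirely inside one bag — forcing width ≥ 4. Hence tw(G) = 4 exactly.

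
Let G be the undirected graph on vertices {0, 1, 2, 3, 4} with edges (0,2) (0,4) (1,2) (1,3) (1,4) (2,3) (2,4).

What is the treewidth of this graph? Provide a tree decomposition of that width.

The largest bag has 3 vertices, giving width 2; this decomposition certifies tw(G) ≤ 2. Conversely, {0, 2, 4} is a clique of size 3, and the vertices of any clique must share a bag in every tree decomposition; so some bag has ≥ 3 vertices and tw(G) ≥ 2. Hence tw(G) = 2 exactly.

Treewidth 2.
One such decomposition:
Bags: B1 = {1, 2, 4}  B2 = {1, 2, 3}  B3 = {0, 2, 4}
Tree: B1–B2, B1–B3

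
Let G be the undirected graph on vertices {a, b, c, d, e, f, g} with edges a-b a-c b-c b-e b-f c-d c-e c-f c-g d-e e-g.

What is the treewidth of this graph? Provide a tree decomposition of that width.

Treewidth 2.
Bags: B1 = {c, e, g}  B2 = {c, d, e}  B3 = {b, c, e}  B4 = {a, b, c}  B5 = {b, c, f}
Tree: B1–B2, B1–B3, B3–B4, B3–B5

Each bag holds 3 vertices, so the decomposition has width 2, which upper-bounds the treewidth. Conversely, {c, d, e} is a clique of size 3, and the vertices of any clique must share a bag in every tree decomposition; so some bag has ≥ 3 vertices and tw(G) ≥ 2. Hence tw(G) = 2 exactly.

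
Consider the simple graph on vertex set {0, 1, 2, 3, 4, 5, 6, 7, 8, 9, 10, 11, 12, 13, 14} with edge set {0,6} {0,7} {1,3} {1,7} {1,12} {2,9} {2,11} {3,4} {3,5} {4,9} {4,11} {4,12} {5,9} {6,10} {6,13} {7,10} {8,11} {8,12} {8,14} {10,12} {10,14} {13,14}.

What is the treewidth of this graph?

A width-3 tree decomposition is:
Bags: B1 = {2, 5, 9, 11}  B2 = {4, 5, 9, 11}  B3 = {3, 4, 5, 11}  B4 = {3, 4, 8, 11}  B5 = {3, 4, 8, 12}  B6 = {1, 3, 8, 12}  B7 = {1, 8, 12, 14}  B8 = {1, 10, 12, 14}  B9 = {1, 7, 10, 14}  B10 = {7, 10, 13, 14}  B11 = {6, 7, 10, 13}  B12 = {0, 6, 7, 13}
Tree: B1–B2, B2–B3, B3–B4, B4–B5, B5–B6, B6–B7, B7–B8, B8–B9, B9–B10, B10–B11, B11–B12
Every bag has size at most 4, so the width is 4 − 1 = 3 and tw(G) ≤ 3. For the lower bound: the 4 vertex sets {2,5,9}, {11}, {4}, {1,3,8,12} are disjoint, each induces a connected subgraph, and every pair is joined by at least one edge of G. Contracting each set to a single vertex therefore yields K_{4} as a minor, and since treewidth is minor-monotone, tw(G) ≥ tw(K_{4}) = 3. The upper and lower bounds meet at 3, so that is the treewidth.

3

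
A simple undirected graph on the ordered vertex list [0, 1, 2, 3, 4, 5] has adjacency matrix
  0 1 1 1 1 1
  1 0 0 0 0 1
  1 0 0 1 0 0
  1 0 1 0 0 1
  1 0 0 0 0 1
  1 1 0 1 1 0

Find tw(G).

A width-2 tree decomposition is:
Bags: B1 = {0, 3, 5}  B2 = {0, 4, 5}  B3 = {0, 2, 3}  B4 = {0, 1, 5}
Tree: B1–B2, B1–B3, B2–B4
Each bag holds 3 vertices, so the decomposition has width 2, which upper-bounds the treewidth. Conversely, {0, 2, 3} is a clique of size 3, and the vertices of any clique must share a bag in every tree decomposition; so some bag has ≥ 3 vertices and tw(G) ≥ 2. Hence tw(G) = 2 exactly.

2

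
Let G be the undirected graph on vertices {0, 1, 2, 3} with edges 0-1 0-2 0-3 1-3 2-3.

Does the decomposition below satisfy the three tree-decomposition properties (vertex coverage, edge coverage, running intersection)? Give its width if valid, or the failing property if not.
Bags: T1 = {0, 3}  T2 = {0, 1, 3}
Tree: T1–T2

No — vertex 2 appears in no bag.

A tree decomposition must satisfy three properties: every vertex lies in some bag; for every edge, both endpoints lie together in some bag; and for every vertex, the bags containing it form a connected subtree. Here vertex 2 appears in no bag, so the decomposition is invalid.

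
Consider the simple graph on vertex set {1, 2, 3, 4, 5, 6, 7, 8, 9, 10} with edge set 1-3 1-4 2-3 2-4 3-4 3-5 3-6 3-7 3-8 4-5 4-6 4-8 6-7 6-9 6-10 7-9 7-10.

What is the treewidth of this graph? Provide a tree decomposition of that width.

The largest bag has 3 vertices, giving width 2; this decomposition certifies tw(G) ≤ 2. For the lower bound, the 3 vertices {6, 7, 9} are pairwise adjacent, and any tree decomposition puts a clique entirely inside one bag — forcing width ≥ 2. Therefore the treewidth is 2.

Treewidth 2.
Bags: B1 = {6, 7, 9}  B2 = {3, 6, 7}  B3 = {3, 4, 6}  B4 = {1, 3, 4}  B5 = {3, 4, 8}  B6 = {3, 4, 5}  B7 = {6, 7, 10}  B8 = {2, 3, 4}
Tree: B1–B2, B2–B3, B3–B4, B3–B5, B3–B6, B2–B7, B5–B8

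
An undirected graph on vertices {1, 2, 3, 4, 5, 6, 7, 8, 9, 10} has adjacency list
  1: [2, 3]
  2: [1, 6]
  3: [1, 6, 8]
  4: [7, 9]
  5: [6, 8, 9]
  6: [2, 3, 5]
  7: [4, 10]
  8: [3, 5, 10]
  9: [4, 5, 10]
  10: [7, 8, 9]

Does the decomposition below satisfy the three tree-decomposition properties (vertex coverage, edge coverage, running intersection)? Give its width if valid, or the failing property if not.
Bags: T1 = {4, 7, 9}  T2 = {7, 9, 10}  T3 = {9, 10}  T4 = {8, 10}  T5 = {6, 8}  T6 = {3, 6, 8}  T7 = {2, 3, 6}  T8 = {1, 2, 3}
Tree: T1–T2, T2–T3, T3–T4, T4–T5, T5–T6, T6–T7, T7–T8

A tree decomposition must satisfy three properties: every vertex lies in some bag; for every edge, both endpoints lie together in some bag; and for every vertex, the bags containing it form a connected subtree. Here vertex 5 appears in no bag, so the decomposition is invalid.

No — vertex 5 appears in no bag.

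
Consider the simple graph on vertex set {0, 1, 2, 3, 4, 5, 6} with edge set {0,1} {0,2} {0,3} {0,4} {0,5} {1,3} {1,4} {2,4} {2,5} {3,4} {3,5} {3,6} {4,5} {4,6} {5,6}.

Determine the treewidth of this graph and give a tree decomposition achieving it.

The largest bag has 4 vertices, giving width 3; this decomposition certifies tw(G) ≤ 3. On the other hand G contains the 4-clique {0, 2, 4, 5}. A clique must lie in a single bag of any decomposition, so no decomposition can have width below 3. Hence tw(G) = 3 exactly.

Treewidth 3.
One such decomposition:
Bags: B1 = {0, 2, 4, 5}  B2 = {0, 3, 4, 5}  B3 = {0, 1, 3, 4}  B4 = {3, 4, 5, 6}
Tree: B1–B2, B2–B3, B2–B4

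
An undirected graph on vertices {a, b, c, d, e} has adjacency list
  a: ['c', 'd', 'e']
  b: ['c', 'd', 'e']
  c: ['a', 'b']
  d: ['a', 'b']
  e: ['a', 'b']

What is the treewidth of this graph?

A width-2 tree decomposition is:
Bags: B1 = {a, b, e}  B2 = {a, b, c}  B3 = {a, b, d}
Tree: B1–B2, B2–B3
The largest bag has 3 vertices, giving width 2; this decomposition certifies tw(G) ≤ 2. The edges e–a–c–b–e form a cycle, so G is not a tree and its treewidth is at least 2. The upper and lower bounds meet at 2, so that is the treewidth.

2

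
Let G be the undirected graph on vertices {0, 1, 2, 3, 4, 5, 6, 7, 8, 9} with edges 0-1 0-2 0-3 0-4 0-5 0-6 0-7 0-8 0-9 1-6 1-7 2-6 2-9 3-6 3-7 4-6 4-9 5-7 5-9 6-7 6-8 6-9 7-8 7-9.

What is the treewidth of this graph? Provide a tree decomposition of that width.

The largest bag has 4 vertices, giving width 3; this decomposition certifies tw(G) ≤ 3. Conversely, {0, 5, 7, 9} is a clique of size 4, and the vertices of any clique must share a bag in every tree decomposition; so some bag has ≥ 4 vertices and tw(G) ≥ 3. Hence tw(G) = 3 exactly.

Treewidth 3.
One optimal decomposition is:
Bags: B1 = {0, 3, 6, 7}  B2 = {0, 6, 7, 9}  B3 = {0, 4, 6, 9}  B4 = {0, 1, 6, 7}  B5 = {0, 2, 6, 9}  B6 = {0, 5, 7, 9}  B7 = {0, 6, 7, 8}
Tree: B1–B2, B2–B3, B1–B4, B2–B5, B2–B6, B2–B7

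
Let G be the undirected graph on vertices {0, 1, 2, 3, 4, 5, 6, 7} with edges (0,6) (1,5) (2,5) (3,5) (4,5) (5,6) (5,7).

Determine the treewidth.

A width-1 tree decomposition is:
Bags: B1 = {1, 5}  B2 = {2, 5}  B3 = {5, 6}  B4 = {0, 6}  B5 = {5, 7}  B6 = {4, 5}  B7 = {3, 5}
Tree: B1–B2, B2–B3, B3–B4, B3–B5, B3–B6, B1–B7
The largest bag has 2 vertices, giving width 1; this decomposition certifies tw(G) ≤ 1. G has an edge, so its treewidth is at least 1. Combining the bounds, tw(G) = 1.

1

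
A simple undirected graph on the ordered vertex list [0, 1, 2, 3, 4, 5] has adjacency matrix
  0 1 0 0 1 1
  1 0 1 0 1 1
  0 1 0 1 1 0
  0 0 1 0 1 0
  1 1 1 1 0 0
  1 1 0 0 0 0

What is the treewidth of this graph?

2

A width-2 tree decomposition is:
Bags: B1 = {0, 1, 4}  B2 = {1, 2, 4}  B3 = {0, 1, 5}  B4 = {2, 3, 4}
Tree: B1–B2, B1–B3, B2–B4
The largest bag has 3 vertices, giving width 2; this decomposition certifies tw(G) ≤ 2. For the lower bound, the 3 vertices {0, 1, 4} are pairwise adjacent, and any tree decomposition puts a clique entirely inside one bag — forcing width ≥ 2. The upper and lower bounds meet at 2, so that is the treewidth.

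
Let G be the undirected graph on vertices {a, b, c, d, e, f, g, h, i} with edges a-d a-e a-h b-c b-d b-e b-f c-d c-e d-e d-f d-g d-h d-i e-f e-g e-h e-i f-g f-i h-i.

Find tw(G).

A width-3 tree decomposition is:
Bags: B1 = {d, e, f, i}  B2 = {b, d, e, f}  B3 = {d, e, h, i}  B4 = {b, c, d, e}  B5 = {a, d, e, h}  B6 = {d, e, f, g}
Tree: B1–B2, B1–B3, B2–B4, B3–B5, B2–B6
Each bag holds 4 vertices, so the decomposition has width 3, which upper-bounds the treewidth. Conversely, {a, d, e, h} is a clique of size 4, and the vertices of any clique must share a bag in every tree decomposition; so some bag has ≥ 4 vertices and tw(G) ≥ 3. Therefore the treewidth is 3.

3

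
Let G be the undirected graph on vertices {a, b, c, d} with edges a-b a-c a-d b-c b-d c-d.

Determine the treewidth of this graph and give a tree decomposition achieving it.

A single bag containing all 4 vertices is trivially a valid decomposition of width 3. On the other hand G contains the 4-clique {a, b, c, d}. A clique must lie in a single bag of any decomposition, so no decomposition can have width below 3. Combining the bounds, tw(G) = 3.

Treewidth 3.
One optimal decomposition is:
Bags: B1 = {a, b, c, d}
Tree: (single bag)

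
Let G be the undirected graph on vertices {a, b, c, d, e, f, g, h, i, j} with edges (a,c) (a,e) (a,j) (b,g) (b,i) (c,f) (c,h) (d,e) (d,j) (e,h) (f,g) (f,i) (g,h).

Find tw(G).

A width-2 tree decomposition is:
Bags: B1 = {a, d, j}  B2 = {a, d, e}  B3 = {a, c, e}  B4 = {c, e, h}  B5 = {c, f, h}  B6 = {f, g, h}  B7 = {f, g, i}  B8 = {b, g, i}
Tree: B1–B2, B2–B3, B3–B4, B4–B5, B5–B6, B6–B7, B7–B8
Every bag has size at most 3, so the width is 3 − 1 = 2 and tw(G) ≤ 2. The edges j–d–e–a–j form a cycle, so G is not a tree and its treewidth is at least 2. Hence tw(G) = 2 exactly.

2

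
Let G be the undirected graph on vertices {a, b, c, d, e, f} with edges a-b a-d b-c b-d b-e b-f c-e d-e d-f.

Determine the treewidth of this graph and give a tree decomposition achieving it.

Treewidth 2.
Bags: B1 = {b, d, e}  B2 = {b, c, e}  B3 = {b, d, f}  B4 = {a, b, d}
Tree: B1–B2, B1–B3, B1–B4

Every bag has size at most 3, so the width is 3 − 1 = 2 and tw(G) ≤ 2. On the other hand G contains the 3-clique {b, d, e}. A clique must lie in a single bag of any decomposition, so no decomposition can have width below 2. The upper and lower bounds meet at 2, so that is the treewidth.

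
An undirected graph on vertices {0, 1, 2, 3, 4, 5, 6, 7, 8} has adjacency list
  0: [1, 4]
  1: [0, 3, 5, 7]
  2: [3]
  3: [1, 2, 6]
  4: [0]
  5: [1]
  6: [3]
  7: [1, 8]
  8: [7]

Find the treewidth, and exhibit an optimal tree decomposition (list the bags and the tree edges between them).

Every bag has size at most 2, so the width is 2 − 1 = 1 and tw(G) ≤ 1. Any graph with an edge has treewidth ≥ 1, and G has the edge 1–0. Hence tw(G) = 1 exactly.

Treewidth 1.
One optimal decomposition is:
Bags: B1 = {0, 1}  B2 = {1, 7}  B3 = {7, 8}  B4 = {1, 5}  B5 = {0, 4}  B6 = {1, 3}  B7 = {2, 3}  B8 = {3, 6}
Tree: B1–B2, B2–B3, B2–B4, B1–B5, B2–B6, B6–B7, B7–B8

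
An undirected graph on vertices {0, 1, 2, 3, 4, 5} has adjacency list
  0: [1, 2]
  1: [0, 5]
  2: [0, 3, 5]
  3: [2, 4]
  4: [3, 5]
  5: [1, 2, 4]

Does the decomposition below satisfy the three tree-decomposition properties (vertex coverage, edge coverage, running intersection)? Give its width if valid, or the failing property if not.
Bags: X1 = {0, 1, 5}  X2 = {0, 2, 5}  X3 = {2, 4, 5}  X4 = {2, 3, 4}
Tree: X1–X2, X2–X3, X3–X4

Yes; width 2.

Vertex coverage: the bags together contain {0, 1, 2, 3, 4, 5}, the full vertex set. Edge coverage: each edge of G has both endpoints in at least one bag. Running intersection: for every vertex, the bags containing it form a connected subtree. All three properties hold, so this is a valid tree decomposition of width max|bag| − 1 = 2, and hence tw(G) ≤ 2.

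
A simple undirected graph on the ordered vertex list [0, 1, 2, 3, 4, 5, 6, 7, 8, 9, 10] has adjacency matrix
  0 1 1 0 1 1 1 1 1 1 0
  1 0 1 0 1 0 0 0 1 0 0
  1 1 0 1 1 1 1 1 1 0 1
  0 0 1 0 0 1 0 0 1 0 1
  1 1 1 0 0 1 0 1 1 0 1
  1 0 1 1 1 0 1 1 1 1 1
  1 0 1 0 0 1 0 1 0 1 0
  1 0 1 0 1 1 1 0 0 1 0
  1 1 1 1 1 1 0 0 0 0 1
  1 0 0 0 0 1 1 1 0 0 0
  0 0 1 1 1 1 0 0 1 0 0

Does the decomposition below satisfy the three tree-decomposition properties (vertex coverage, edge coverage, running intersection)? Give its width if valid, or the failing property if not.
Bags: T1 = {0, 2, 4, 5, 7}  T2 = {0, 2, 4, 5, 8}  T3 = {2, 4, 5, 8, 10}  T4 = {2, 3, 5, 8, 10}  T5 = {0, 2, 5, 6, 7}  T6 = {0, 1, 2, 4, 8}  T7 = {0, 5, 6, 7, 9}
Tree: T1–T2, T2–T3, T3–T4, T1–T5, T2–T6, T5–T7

Yes; width 4.

Vertex coverage: the bags together contain {0, 1, 2, 3, 4, 5, 6, 7, 8, 9, 10}, the full vertex set. Edge coverage: each edge of G has both endpoints in at least one bag. Running intersection: for every vertex, the bags containing it form a connected subtree. All three properties hold, so this is a valid tree decomposition of width max|bag| − 1 = 4, and hence tw(G) ≤ 4.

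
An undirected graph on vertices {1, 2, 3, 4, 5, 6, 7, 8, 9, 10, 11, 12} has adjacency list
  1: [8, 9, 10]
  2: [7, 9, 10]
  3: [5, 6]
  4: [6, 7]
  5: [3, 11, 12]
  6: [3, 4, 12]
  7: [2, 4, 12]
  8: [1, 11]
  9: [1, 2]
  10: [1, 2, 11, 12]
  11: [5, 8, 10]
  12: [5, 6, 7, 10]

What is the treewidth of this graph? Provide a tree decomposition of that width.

The largest bag has 4 vertices, giving width 3; this decomposition certifies tw(G) ≤ 3. For the lower bound: the 4 vertex sets {1,8,9}, {2}, {10}, {5,7,11,12} are disjoint, each induces a connected subgraph, and every pair is joined by at least one edge of G. Contracting each set to a single vertex therefore yields K_{4} as a minor, and since treewidth is minor-monotone, tw(G) ≥ tw(K_{4}) = 3. Therefore the treewidth is 3.

Treewidth 3.
One such decomposition:
Bags: B1 = {1, 2, 8, 9}  B2 = {1, 2, 8, 10}  B3 = {2, 8, 10, 11}  B4 = {2, 7, 10, 11}  B5 = {7, 10, 11, 12}  B6 = {5, 7, 11, 12}  B7 = {4, 5, 7, 12}  B8 = {4, 5, 6, 12}  B9 = {3, 4, 5, 6}
Tree: B1–B2, B2–B3, B3–B4, B4–B5, B5–B6, B6–B7, B7–B8, B8–B9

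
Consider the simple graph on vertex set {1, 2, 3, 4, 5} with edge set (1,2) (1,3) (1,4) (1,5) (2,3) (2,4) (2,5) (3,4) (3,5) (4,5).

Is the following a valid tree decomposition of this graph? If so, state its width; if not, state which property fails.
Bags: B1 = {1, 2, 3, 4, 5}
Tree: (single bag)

Every vertex of G appears in some bag (union = {1, 2, 3, 4, 5}); every edge is covered by a bag; and for each vertex v the set of bags containing v is connected in the bag tree. The decomposition is therefore valid. The largest bag has 5 vertices, so the width is 4.

Yes; width 4.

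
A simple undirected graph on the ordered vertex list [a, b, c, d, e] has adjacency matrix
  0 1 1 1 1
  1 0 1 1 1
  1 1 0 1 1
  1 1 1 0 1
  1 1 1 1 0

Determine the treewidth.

A width-4 tree decomposition is:
Bags: B1 = {a, b, c, d, e}
Tree: (single bag)
A single bag containing all 5 vertices is trivially a valid decomposition of width 4. For the lower bound, the 5 vertices {a, b, c, d, e} are pairwise adjacent, and any tree decomposition puts a clique entirely inside one bag — forcing width ≥ 4. Therefore the treewidth is 4.

4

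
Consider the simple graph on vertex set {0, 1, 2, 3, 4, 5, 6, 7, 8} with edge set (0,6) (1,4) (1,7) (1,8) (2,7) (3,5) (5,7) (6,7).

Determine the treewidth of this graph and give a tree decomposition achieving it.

The largest bag has 2 vertices, giving width 1; this decomposition certifies tw(G) ≤ 1. Since G has at least one edge (e.g. 7–5), it is not an edgeless graph, so tw(G) ≥ 1. Therefore the treewidth is 1.

Treewidth 1.
Bags: B1 = {5, 7}  B2 = {1, 7}  B3 = {3, 5}  B4 = {1, 4}  B5 = {2, 7}  B6 = {1, 8}  B7 = {6, 7}  B8 = {0, 6}
Tree: B1–B2, B1–B3, B2–B4, B2–B5, B2–B6, B5–B7, B7–B8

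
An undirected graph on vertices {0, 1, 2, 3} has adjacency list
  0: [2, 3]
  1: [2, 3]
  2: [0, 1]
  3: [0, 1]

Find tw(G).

2

A width-2 tree decomposition is:
Bags: B1 = {0, 2, 3}  B2 = {1, 2, 3}
Tree: B1–B2
Every bag has size at most 3, so the width is 3 − 1 = 2 and tw(G) ≤ 2. For the lower bound, G contains the cycle 2–0–3–1–2, so G is not a forest; only forests have treewidth ≤ 1, hence tw(G) ≥ 2. Combining the bounds, tw(G) = 2.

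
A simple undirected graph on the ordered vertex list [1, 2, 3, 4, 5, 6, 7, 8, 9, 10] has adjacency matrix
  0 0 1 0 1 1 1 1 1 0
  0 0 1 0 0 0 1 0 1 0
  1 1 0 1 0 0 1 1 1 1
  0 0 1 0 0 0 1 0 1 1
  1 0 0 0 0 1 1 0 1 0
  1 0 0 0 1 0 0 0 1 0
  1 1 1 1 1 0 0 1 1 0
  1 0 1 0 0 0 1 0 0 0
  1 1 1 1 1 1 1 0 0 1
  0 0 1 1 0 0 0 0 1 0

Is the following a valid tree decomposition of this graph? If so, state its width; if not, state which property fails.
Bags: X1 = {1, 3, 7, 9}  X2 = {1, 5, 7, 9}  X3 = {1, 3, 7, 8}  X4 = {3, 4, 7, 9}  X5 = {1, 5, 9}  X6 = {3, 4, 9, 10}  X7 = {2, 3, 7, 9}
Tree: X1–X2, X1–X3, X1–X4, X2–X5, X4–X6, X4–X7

No — vertex 6 appears in no bag.

A tree decomposition must satisfy three properties: every vertex lies in some bag; for every edge, both endpoints lie together in some bag; and for every vertex, the bags containing it form a connected subtree. Here vertex 6 appears in no bag, so the decomposition is invalid.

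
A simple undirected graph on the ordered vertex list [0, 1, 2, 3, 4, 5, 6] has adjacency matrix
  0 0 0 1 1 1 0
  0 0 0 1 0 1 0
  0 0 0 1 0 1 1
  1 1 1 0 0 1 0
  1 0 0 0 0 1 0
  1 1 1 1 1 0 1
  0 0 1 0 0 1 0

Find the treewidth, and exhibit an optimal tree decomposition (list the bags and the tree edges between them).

Every bag has size at most 3, so the width is 3 − 1 = 2 and tw(G) ≤ 2. Conversely, {0, 3, 5} is a clique of size 3, and the vertices of any clique must share a bag in every tree decomposition; so some bag has ≥ 3 vertices and tw(G) ≥ 2. Therefore the treewidth is 2.

Treewidth 2.
One optimal decomposition is:
Bags: B1 = {1, 3, 5}  B2 = {2, 3, 5}  B3 = {2, 5, 6}  B4 = {0, 3, 5}  B5 = {0, 4, 5}
Tree: B1–B2, B2–B3, B2–B4, B4–B5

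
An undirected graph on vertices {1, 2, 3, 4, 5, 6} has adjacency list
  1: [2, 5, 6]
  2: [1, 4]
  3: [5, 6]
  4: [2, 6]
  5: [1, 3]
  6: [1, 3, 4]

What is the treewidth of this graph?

A width-2 tree decomposition is:
Bags: B1 = {3, 5, 6}  B2 = {1, 5, 6}  B3 = {1, 4, 6}  B4 = {1, 2, 4}
Tree: B1–B2, B2–B3, B3–B4
Each bag holds 3 vertices, so the decomposition has width 2, which upper-bounds the treewidth. For the lower bound, G contains the cycle 3–5–1–6–3, so G is not a forest; only forests have treewidth ≤ 1, hence tw(G) ≥ 2. Hence tw(G) = 2 exactly.

2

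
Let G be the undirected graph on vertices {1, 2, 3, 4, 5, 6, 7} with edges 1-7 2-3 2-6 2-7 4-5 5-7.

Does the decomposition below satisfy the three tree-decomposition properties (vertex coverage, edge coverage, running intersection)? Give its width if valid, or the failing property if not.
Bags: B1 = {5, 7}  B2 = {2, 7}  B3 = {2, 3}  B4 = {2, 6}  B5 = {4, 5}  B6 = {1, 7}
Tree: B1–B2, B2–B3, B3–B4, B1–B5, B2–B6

Checking the three conditions: (i) the bags cover all of {1, 2, 3, 4, 5, 6, 7}; (ii) for each edge, some bag contains both endpoints; (iii) the bags containing any fixed vertex form a subtree. All hold, so the decomposition is valid with width 2 − 1 = 1.

Yes; width 1.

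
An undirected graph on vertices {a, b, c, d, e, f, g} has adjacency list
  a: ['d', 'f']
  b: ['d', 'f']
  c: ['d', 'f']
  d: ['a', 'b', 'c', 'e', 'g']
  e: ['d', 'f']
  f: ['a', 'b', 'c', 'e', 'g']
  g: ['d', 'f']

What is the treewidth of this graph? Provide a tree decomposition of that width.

The largest bag has 3 vertices, giving width 2; this decomposition certifies tw(G) ≤ 2. Since d–b–f–e–d is a cycle in G, G is not acyclic. Forests are exactly the graphs of treewidth ≤ 1, so tw(G) ≥ 2. Therefore the treewidth is 2.

Treewidth 2.
One optimal decomposition is:
Bags: B1 = {b, d, f}  B2 = {d, e, f}  B3 = {a, d, f}  B4 = {d, f, g}  B5 = {c, d, f}
Tree: B1–B2, B2–B3, B3–B4, B4–B5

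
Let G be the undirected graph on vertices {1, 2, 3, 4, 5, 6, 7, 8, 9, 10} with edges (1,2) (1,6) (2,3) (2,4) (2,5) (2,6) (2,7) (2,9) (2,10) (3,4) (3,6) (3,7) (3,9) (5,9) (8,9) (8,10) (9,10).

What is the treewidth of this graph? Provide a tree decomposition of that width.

The largest bag has 3 vertices, giving width 2; this decomposition certifies tw(G) ≤ 2. On the other hand G contains the 3-clique {8, 9, 10}. A clique must lie in a single bag of any decomposition, so no decomposition can have width below 2. Combining the bounds, tw(G) = 2.

Treewidth 2.
One such decomposition:
Bags: B1 = {2, 3, 6}  B2 = {1, 2, 6}  B3 = {2, 3, 9}  B4 = {2, 5, 9}  B5 = {2, 9, 10}  B6 = {2, 3, 7}  B7 = {2, 3, 4}  B8 = {8, 9, 10}
Tree: B1–B2, B1–B3, B3–B4, B4–B5, B1–B6, B1–B7, B5–B8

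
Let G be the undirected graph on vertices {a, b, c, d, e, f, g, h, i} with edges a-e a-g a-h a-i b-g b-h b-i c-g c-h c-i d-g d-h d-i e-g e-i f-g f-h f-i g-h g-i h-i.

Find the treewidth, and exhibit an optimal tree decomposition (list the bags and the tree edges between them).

The largest bag has 4 vertices, giving width 3; this decomposition certifies tw(G) ≤ 3. For the lower bound, the 4 vertices {a, e, g, i} are pairwise adjacent, and any tree decomposition puts a clique entirely inside one bag — forcing width ≥ 3. The upper and lower bounds meet at 3, so that is the treewidth.

Treewidth 3.
Bags: B1 = {c, g, h, i}  B2 = {a, g, h, i}  B3 = {b, g, h, i}  B4 = {a, e, g, i}  B5 = {d, g, h, i}  B6 = {f, g, h, i}
Tree: B1–B2, B2–B3, B2–B4, B1–B5, B2–B6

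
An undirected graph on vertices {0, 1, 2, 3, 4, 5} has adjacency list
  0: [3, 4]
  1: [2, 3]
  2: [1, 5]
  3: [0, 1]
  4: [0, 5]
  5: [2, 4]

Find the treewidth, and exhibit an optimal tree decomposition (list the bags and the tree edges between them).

Treewidth 2.
One optimal decomposition is:
Bags: B1 = {0, 3, 4}  B2 = {1, 3, 4}  B3 = {1, 2, 4}  B4 = {2, 4, 5}
Tree: B1–B2, B2–B3, B3–B4

Every bag has size at most 3, so the width is 3 − 1 = 2 and tw(G) ≤ 2. The edges 4–0–3–1–2–5–4 form a cycle, so G is not a tree and its treewidth is at least 2. Combining the bounds, tw(G) = 2.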